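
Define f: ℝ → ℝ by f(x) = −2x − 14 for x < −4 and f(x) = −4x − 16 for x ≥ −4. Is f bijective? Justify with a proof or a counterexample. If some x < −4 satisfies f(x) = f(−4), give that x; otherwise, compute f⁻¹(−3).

Both pieces are strictly decreasing (slopes −2 and −4), so each is injective on its own interval.
The left piece maps (−∞, −4) onto (−6, ∞); the right piece maps [−4, ∞) onto (−∞, 0].
These images overlap. In particular f(−4) = 0 (right piece), and solving −2x − 14 = 0 on the left piece gives x = −7 < −4.
So f(−7) = f(−4) with −7 ≠ −4, and f is not injective, hence not bijective. This x = −7 is the requested value below −4.

-7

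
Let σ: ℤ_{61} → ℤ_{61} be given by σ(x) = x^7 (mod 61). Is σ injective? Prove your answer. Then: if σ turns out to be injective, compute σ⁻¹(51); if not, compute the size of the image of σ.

Since 61 is prime, the nonzero elements of ℤ_{61} form a cyclic group of order 60.
As gcd(7, 60) = 1, raising to the 7th power is a bijection on this group: if s^7 ≡ t^7 then (st^{−1})^7 = 1, and the only element of order dividing gcd(7, 60) = 1 is 1, so s = t.
With σ(0) = 0 this makes σ injective on all of ℤ_{61}, hence bijective (finite equal-size domain and codomain). In particular σ is injective.
Since σ is injective, we find the preimage of 51. The inverse of x ↦ x^7 on (ℤ_{61})^× is x ↦ x^43, because 7·43 = 301 = 5·60 + 1 ≡ 1 (mod 60) and x^{60} = 1 for x ≠ 0 (Fermat). So σ⁻¹(51) = 51^43 mod 61.
Repeated squaring mod 61: 51^1 ≡ 51, 51^2 ≡ 51² = 2601 ≡ 39, 51^4 ≡ 39² = 1521 ≡ 57, 51^8 ≡ 57² = 3249 ≡ 16, 51^16 ≡ 16² = 256 ≡ 12, 51^32 ≡ 12² = 144 ≡ 22. Since 43 = 32 + 8 + 2 + 1, 51^43 ≡ 22·16·39·51: 22·16 = 352 ≡ 47, then 47·39 = 1833 ≡ 3, then 3·51 = 153 ≡ 31. So 51^43 ≡ 31 (mod 61).
Hence σ⁻¹(51) = 31.

31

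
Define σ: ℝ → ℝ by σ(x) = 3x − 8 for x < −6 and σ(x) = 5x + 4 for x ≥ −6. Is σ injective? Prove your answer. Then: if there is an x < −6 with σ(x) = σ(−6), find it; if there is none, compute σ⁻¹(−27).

Both pieces are strictly increasing (slopes 3 and 5), so each is injective on its own interval.
The left piece maps (−∞, −6) onto (−∞, −26); the right piece maps [−6, ∞) onto [−26, ∞).
These images are disjoint, so no value is attained by both pieces. Hence σ is injective.
Because the two images are disjoint, no x < −6 has σ(x) = σ(−6), so we compute σ⁻¹(−27): −27 lies in (−∞, −26), so solve 3x − 8 = −27: x = (−27 + 8)/3 = −19/3.

-19/3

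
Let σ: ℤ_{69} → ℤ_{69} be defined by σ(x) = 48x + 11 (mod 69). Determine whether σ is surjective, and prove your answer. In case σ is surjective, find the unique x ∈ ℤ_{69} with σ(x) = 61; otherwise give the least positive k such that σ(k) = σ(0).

23

Since gcd(48, 69) = 3, we have 48x ≡ 0 (mod 3) for all x, so σ(x) ≡ 2 (mod 3).
But 0 ≢ 2 (mod 3), so 0 ∈ ℤ_{69} has no preimage. So σ is not surjective.
Since σ is not surjective, we find the least positive k with σ(k) = σ(0): this means 48k ≡ 0 (mod 69), i.e. 69 ∣ 48k. Since gcd(48, 69) = 3, dividing through by 3 this holds exactly when 23 ∣ 16k, and as gcd(16, 23) = 1, exactly when 23 ∣ k.
The smallest positive such k is 23.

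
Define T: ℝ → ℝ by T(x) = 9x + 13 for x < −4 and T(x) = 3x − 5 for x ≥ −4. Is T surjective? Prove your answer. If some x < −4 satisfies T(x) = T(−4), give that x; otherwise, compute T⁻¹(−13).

-8/3

Both pieces are strictly increasing (slopes 9 and 3), so each is injective on its own interval.
The left piece maps (−∞, −4) onto (−∞, −23); the right piece maps [−4, ∞) onto [−17, ∞).
The union (−∞, −23) ∪ [−17, ∞) omits the interval between −23 and −17; in particular −23 has no preimage. So T is not surjective.
Because the two images are disjoint, no x < −4 has T(x) = T(−4), so we compute T⁻¹(−13): −13 lies in [−17, ∞), so solve 3x − 5 = −13: x = (−13 + 5)/3 = −8/3.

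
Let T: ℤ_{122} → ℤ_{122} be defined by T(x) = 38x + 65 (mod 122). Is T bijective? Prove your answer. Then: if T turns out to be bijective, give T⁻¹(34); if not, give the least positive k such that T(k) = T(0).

Recall: injectivity means: for all x_1, x_2 in the domain, T(x_1) = T(x_2) implies x_1 = x_2.
We have gcd(38, 122) = 2 > 1. Taking x_1 = 0 and x_2 = 61: T(0) = 65 and T(61) = 38·61 + 65 = 2383 ≡ 65 (mod 122).
So T(0) = T(61) while 0 ≠ 61, thus T is not injective, hence not bijective.
Since T is not bijective, we find the least positive k with T(k) = T(0): this means 38k ≡ 0 (mod 122), i.e. 122 ∣ 38k. Since gcd(38, 122) = 2, dividing through by 2 this holds exactly when 61 ∣ 19k, and as gcd(19, 61) = 1, exactly when 61 ∣ k.
The smallest positive such k is 61.

61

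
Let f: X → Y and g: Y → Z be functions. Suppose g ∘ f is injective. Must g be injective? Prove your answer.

No. Take X = {0, 1}, Y = {0, 1, 2, 3}, Z = {0, 1, 2, 3}, f(a) = a for each a ∈ X, and g(b) = 2 if b ∈ {2, 3} else g(b) = b.
Then g ∘ f = f is injective (X ⊂ Y and f is the inclusion), but g(2) = g(3) = 2 with 2 ≠ 3, so g is not injective.

not injective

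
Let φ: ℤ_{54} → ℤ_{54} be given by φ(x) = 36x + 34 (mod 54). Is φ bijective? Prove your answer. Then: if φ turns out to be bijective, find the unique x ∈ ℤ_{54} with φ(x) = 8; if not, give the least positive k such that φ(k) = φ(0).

3

Recall: injectivity means: for all s, t in the domain, φ(s) = φ(t) implies s = t.
We have gcd(36, 54) = 18 > 1. Taking s = 0 and t = 3: φ(0) = 34 and φ(3) = 36·3 + 34 = 142 ≡ 34 (mod 54).
So φ(0) = φ(3) while 0 ≠ 3, hence φ is not injective, hence not bijective.
Since φ is not bijective, we find the least positive k with φ(k) = φ(0): this means 36k ≡ 0 (mod 54), i.e. 54 ∣ 36k. Since gcd(36, 54) = 18, dividing through by 18 this holds exactly when 3 ∣ 2k, and as gcd(2, 3) = 1, exactly when 3 ∣ k.
The smallest positive such k is 3.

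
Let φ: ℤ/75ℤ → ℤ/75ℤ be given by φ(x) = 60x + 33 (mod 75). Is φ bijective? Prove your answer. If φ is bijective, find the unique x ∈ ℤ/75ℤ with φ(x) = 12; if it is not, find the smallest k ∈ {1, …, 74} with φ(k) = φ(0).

By definition, injectivity means: for all s, t in the domain, φ(s) = φ(t) implies s = t.
We have gcd(60, 75) = 15 > 1. Taking s = 0 and t = 5: φ(0) = 33 and φ(5) = 60·5 + 33 = 333 ≡ 33 (mod 75).
So φ(0) = φ(5) while 0 ≠ 5, thus φ is not injective, hence not bijective.
Since φ is not bijective, we find the least positive k with φ(k) = φ(0): this means 60k ≡ 0 (mod 75), i.e. 75 ∣ 60k. Since gcd(60, 75) = 15, dividing through by 15 this holds exactly when 5 ∣ 4k, and as gcd(4, 5) = 1, exactly when 5 ∣ k.
The smallest positive such k is 5.

5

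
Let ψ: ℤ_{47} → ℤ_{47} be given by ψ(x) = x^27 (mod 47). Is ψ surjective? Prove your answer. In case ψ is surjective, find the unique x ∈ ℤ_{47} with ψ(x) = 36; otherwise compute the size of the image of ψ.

37

Since 47 is prime, the nonzero elements of ℤ_{47} form a cyclic group of order 46.
As gcd(27, 46) = 1, raising to the 27th power is a bijection on this group: if x_1^27 ≡ x_2^27 then (x_1x_2^{−1})^27 = 1, and the only element of order dividing gcd(27, 46) = 1 is 1, so x_1 = x_2.
With ψ(0) = 0 this makes ψ injective on all of ℤ_{47}, hence bijective (finite equal-size domain and codomain). In particular ψ is surjective.
Since ψ is surjective, we find the preimage of 36. The inverse of x ↦ x^27 on (ℤ_{47})^× is x ↦ x^29, because 27·29 = 783 = 17·46 + 1 ≡ 1 (mod 46) and x^{46} = 1 for x ≠ 0 (Fermat). So ψ⁻¹(36) = 36^29 mod 47.
Repeated squaring mod 47: 36^1 ≡ 36, 36^2 ≡ 36² = 1296 ≡ 27, 36^4 ≡ 27² = 729 ≡ 24, 36^8 ≡ 24² = 576 ≡ 12, 36^16 ≡ 12² = 144 ≡ 3. Since 29 = 16 + 8 + 4 + 1, 36^29 ≡ 3·12·24·36: 3·12 = 36, then 36·24 = 864 ≡ 18, then 18·36 = 648 ≡ 37. So 36^29 ≡ 37 (mod 47).
Hence ψ⁻¹(36) = 37.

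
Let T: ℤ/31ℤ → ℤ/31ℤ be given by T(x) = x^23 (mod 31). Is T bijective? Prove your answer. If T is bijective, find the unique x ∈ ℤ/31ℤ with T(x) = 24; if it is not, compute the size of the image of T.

13

Since 31 is prime, the nonzero elements of ℤ/31ℤ form a cyclic group of order 30.
As gcd(23, 30) = 1, raising to the 23rd power is a bijection on this group: if a^23 ≡ b^23 then (ab^{−1})^23 = 1, and the only element of order dividing gcd(23, 30) = 1 is 1, so a = b.
With T(0) = 0 this makes T injective on all of ℤ/31ℤ, hence bijective (finite equal-size domain and codomain). In particular T is bijective.
Since T is bijective, we find the preimage of 24. The inverse of x ↦ x^23 on (ℤ/31ℤ)^× is x ↦ x^17, because 23·17 = 391 = 13·30 + 1 ≡ 1 (mod 30) and x^{30} = 1 for x ≠ 0 (Fermat). So T⁻¹(24) = 24^17 mod 31.
Repeated squaring mod 31: 24^1 ≡ 24, 24^2 ≡ 24² = 576 ≡ 18, 24^4 ≡ 18² = 324 ≡ 14, 24^8 ≡ 14² = 196 ≡ 10, 24^16 ≡ 10² = 100 ≡ 7. Since 17 = 16 + 1, 24^17 ≡ 7·24: 7·24 = 168 ≡ 13. So 24^17 ≡ 13 (mod 31).
Hence T⁻¹(24) = 13.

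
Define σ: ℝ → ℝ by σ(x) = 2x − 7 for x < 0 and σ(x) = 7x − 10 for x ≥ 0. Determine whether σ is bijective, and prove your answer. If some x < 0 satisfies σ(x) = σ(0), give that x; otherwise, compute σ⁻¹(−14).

Both pieces are strictly increasing (slopes 2 and 7), so each is injective on its own interval.
The left piece maps (−∞, 0) onto (−∞, −7); the right piece maps [0, ∞) onto [−10, ∞).
These images overlap. In particular σ(0) = −10 (right piece), and solving 2x − 7 = −10 on the left piece gives x = −3/2 < 0.
So σ(−3/2) = σ(0) with −3/2 ≠ 0, and σ is not injective, hence not bijective. This x = −3/2 is the requested value below 0.

-3/2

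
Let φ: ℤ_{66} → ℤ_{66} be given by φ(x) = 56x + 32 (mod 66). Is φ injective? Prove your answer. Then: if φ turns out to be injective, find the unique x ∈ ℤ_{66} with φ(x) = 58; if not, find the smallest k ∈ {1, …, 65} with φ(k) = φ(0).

33

Recall: φ is injective if φ(x_1) = φ(x_2) implies x_1 = x_2.
We have gcd(56, 66) = 2 > 1. Taking x_1 = 0 and x_2 = 33: φ(0) = 32 and φ(33) = 56·33 + 32 = 1880 ≡ 32 (mod 66).
So φ(0) = φ(33) while 0 ≠ 33, so φ is not injective.
Since φ is not injective, we find the least positive k with φ(k) = φ(0): this means 56k ≡ 0 (mod 66), i.e. 66 ∣ 56k. Since gcd(56, 66) = 2, dividing through by 2 this holds exactly when 33 ∣ 28k, and as gcd(28, 33) = 1, exactly when 33 ∣ k.
The smallest positive such k is 33.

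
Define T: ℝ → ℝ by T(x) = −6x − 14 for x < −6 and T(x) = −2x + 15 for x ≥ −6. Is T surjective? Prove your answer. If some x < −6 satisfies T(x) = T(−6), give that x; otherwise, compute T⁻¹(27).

-41/6

Both pieces are strictly decreasing (slopes −6 and −2), so each is injective on its own interval.
The left piece maps (−∞, −6) onto (22, ∞); the right piece maps [−6, ∞) onto (−∞, 27].
The union (22, ∞) ∪ (−∞, 27] covers ℝ, so T is surjective.
For the follow-up: the images overlap, so an x < −6 with T(x) = T(−6) exists. T(−6) = 27; solving −6x − 14 = 27 for x < −6 gives x = (27 + 14)/(−6) = −41/6.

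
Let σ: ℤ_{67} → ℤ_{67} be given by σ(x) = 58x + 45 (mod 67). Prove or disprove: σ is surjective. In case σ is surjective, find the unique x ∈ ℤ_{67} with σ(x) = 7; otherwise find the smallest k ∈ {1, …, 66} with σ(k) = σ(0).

34

Since gcd(58, 67) = 1, 58 is invertible modulo 67. Euclid's algorithm: 67 = 1·58 + 9, 58 = 6·9 + 4, 9 = 2·4 + 1; back-substituting gives 1 = 52·58 − 45·67, so 58⁻¹ ≡ 52 (mod 67).
For any y ∈ ℤ_{67}, x = 52(y − 45) mod 67 satisfies σ(x) = 58·52(y − 45) + 45 ≡ y (since 58·52 ≡ 1 mod 67). So every y has a preimage.
So σ is surjective.
Since σ is surjective, we compute σ⁻¹(7): solve 58x + 45 ≡ 7 (mod 67), i.e. 58x ≡ 29 (mod 67).
Multiplying by 58⁻¹ = 52 gives x ≡ 52·29 = 1508 = 22·67 + 34 ≡ 34 (mod 67).
Check: σ(34) = 58·34 + 45 = 2017 = 30·67 + 7 ≡ 7 (mod 67).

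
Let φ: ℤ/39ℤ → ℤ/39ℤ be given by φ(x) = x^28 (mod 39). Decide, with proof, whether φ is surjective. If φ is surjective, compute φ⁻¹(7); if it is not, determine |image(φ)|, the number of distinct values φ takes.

φ(1) = 1^28 = 1.
φ(5): Repeated squaring mod 39: 5^1 ≡ 5, 5^2 ≡ 5² = 25, 5^4 ≡ 25² = 625 ≡ 1, 5^8 ≡ 1² = 1, 5^16 ≡ 1² = 1. Since 28 = 16 + 8 + 4, 5^28 ≡ 1·1·1: 1·1 = 1, then 1·1 = 1. So 5^28 ≡ 1 (mod 39).
So φ(1) = φ(5) = 1 while 1 ≠ 5, so φ is not injective.
A non-injective map from the 39-element set ℤ/39ℤ to itself takes at most 38 distinct values, so it cannot be surjective. Hence φ is not surjective.
Since φ is not surjective, we determine |image(φ)|. Computing x^28 mod 39 for each x (by repeated squaring, reducing mod 39 at every step), the values φ(0), φ(1), …, φ(38) are: 0, 1, 16, 3, 22, 1, 9, 22, 1, 9, 16, 16, 27, 13, 1, 3, 16, 22, 27, 22, 22, 27, 22, 16, 3, 1, 13, 27, 16, 16, 9, 1, 22, 9, 1, 22, 3, 16, 1.
The distinct values are {0, 1, 3, 9, 13, 16, 22, 27}; there are 8 of them.

8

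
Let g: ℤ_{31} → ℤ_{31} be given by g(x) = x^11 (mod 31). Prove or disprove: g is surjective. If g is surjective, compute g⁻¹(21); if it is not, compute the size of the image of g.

12

Since 31 is prime, the nonzero elements of ℤ_{31} form a cyclic group of order 30.
As gcd(11, 30) = 1, raising to the 11th power is a bijection on this group: if a^11 ≡ b^11 then (ab^{−1})^11 = 1, and the only element of order dividing gcd(11, 30) = 1 is 1, so a = b.
With g(0) = 0 this makes g injective on all of ℤ_{31}, hence bijective (finite equal-size domain and codomain). In particular g is surjective.
Since g is surjective, we find the preimage of 21. The inverse of x ↦ x^11 on (ℤ_{31})^× is x ↦ x^11, because 11·11 = 121 = 4·30 + 1 ≡ 1 (mod 30) and x^{30} = 1 for x ≠ 0 (Fermat). So g⁻¹(21) = 21^11 mod 31.
Repeated squaring mod 31: 21^1 ≡ 21, 21^2 ≡ 21² = 441 ≡ 7, 21^4 ≡ 7² = 49 ≡ 18, 21^8 ≡ 18² = 324 ≡ 14. Since 11 = 8 + 2 + 1, 21^11 ≡ 14·7·21: 14·7 = 98 ≡ 5, then 5·21 = 105 ≡ 12. So 21^11 ≡ 12 (mod 31).
Hence g⁻¹(21) = 12.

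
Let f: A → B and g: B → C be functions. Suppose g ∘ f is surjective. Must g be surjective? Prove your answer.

surjective

Let c ∈ C. Since g ∘ f is surjective, some a ∈ A has g(f(a)) = c. Then b = f(a) ∈ B satisfies g(b) = c. So g is surjective.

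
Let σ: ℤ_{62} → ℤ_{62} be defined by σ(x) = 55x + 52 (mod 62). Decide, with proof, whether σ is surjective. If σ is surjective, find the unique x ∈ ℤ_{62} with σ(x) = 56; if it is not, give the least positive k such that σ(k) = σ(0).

Since gcd(55, 62) = 1, 55 is invertible modulo 62. Euclid's algorithm: 62 = 1·55 + 7, 55 = 7·7 + 6, 7 = 1·6 + 1; back-substituting gives 1 = 53·55 − 47·62, so 55⁻¹ ≡ 53 (mod 62).
Then y ↦ 53(y − 52) is a two-sided inverse to σ, so every y ∈ ℤ_{62} has a preimage.
So σ is surjective.
Since σ is surjective, we find σ⁻¹(56): we need 55x ≡ 56 − 52 ≡ 4 (mod 62). Using 55⁻¹ = 53: x ≡ 53·4 = 212 = 3·62 + 26, so x = 26.
Check: σ(26) = 55·26 + 52 = 1482 = 23·62 + 56 ≡ 56 (mod 62).

26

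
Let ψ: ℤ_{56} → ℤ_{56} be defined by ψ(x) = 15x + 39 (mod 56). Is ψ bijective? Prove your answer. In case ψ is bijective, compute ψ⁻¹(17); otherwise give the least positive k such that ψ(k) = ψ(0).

Suppose ψ(s) = ψ(t) in ℤ_{56}. Then 15s + 39 ≡ 15t + 39 (mod 56), therefore 15(s − t) ≡ 0 (mod 56).
Since gcd(15, 56) = 1, 15 is invertible modulo 56, hence s − t ≡ 0 (mod 56), i.e. s = t.
We now compute 15⁻¹ mod 56 explicitly. Euclid's algorithm: 56 = 3·15 + 11, 15 = 1·11 + 4, 11 = 2·4 + 3, 4 = 1·3 + 1; back-substituting gives 1 = 15·15 − 4·56, so 15⁻¹ ≡ 15 (mod 56).
Then y ↦ 15(y − 39) is a two-sided inverse to ψ, so every y ∈ ℤ_{56} has a preimage.
So ψ is bijective.
Since ψ is bijective, we compute ψ⁻¹(17): solve 15x + 39 ≡ 17 (mod 56), i.e. 15x ≡ 34 (mod 56).
Multiplying by 15⁻¹ = 15 gives x ≡ 15·34 = 510 = 9·56 + 6 ≡ 6 (mod 56).
Check: ψ(6) = 15·6 + 39 = 129 = 2·56 + 17 ≡ 17 (mod 56).

6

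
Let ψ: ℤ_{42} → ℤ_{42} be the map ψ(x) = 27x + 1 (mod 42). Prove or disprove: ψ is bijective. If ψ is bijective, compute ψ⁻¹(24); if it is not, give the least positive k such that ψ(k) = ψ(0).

We have gcd(27, 42) = 3 > 1. Taking x_1 = 0 and x_2 = 14: ψ(0) = 1 and ψ(14) = 27·14 + 1 = 379 ≡ 1 (mod 42).
So ψ(0) = ψ(14) while 0 ≠ 14, so ψ is not injective, hence not bijective.
Since ψ is not bijective, we find the least positive k with ψ(k) = ψ(0): this means 27k ≡ 0 (mod 42), i.e. 42 ∣ 27k. Since gcd(27, 42) = 3, dividing through by 3 this holds exactly when 14 ∣ 9k, and as gcd(9, 14) = 1, exactly when 14 ∣ k.
The smallest positive such k is 14.

14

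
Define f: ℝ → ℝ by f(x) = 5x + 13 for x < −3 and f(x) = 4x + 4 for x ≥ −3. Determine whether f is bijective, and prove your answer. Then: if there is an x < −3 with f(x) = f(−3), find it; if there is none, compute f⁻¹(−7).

Both pieces are strictly increasing (slopes 5 and 4), so each is injective on its own interval.
The left piece maps (−∞, −3) onto (−∞, −2); the right piece maps [−3, ∞) onto [−8, ∞).
These images overlap. In particular f(−3) = −8 (right piece), and solving 5x + 13 = −8 on the left piece gives x = −21/5 < −3.
So f(−21/5) = f(−3) with −21/5 ≠ −3, and f is not injective, hence not bijective. This x = −21/5 is the requested value below −3.

-21/5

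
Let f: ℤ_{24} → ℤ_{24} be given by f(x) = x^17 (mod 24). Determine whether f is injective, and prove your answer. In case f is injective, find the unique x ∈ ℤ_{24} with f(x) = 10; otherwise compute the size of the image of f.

f(0) = 0^17 = 0.
f(6): Repeated squaring mod 24: 6^1 ≡ 6, 6^2 ≡ 6² = 36 ≡ 12, 6^4 ≡ 12² = 144 ≡ 0, 6^8 ≡ 0² = 0, 6^16 ≡ 0² = 0. Since 17 = 16 + 1, 6^17 ≡ 0·6: 0·6 = 0. So 6^17 ≡ 0 (mod 24).
So f(0) = f(6) = 0 while 0 ≠ 6, thus f is not injective.
Since f is not injective, we determine |image(f)|. Computing x^17 mod 24 for each x (by repeated squaring, reducing mod 24 at every step), the values f(0), f(1), …, f(23) are: 0, 1, 8, 3, 16, 5, 0, 7, 8, 9, 16, 11, 0, 13, 8, 15, 16, 17, 0, 19, 8, 21, 16, 23.
The distinct values are {0, 1, 3, 5, 7, 8, 9, 11, 13, 15, 16, 17, 19, 21, 23}; there are 15 of them.

15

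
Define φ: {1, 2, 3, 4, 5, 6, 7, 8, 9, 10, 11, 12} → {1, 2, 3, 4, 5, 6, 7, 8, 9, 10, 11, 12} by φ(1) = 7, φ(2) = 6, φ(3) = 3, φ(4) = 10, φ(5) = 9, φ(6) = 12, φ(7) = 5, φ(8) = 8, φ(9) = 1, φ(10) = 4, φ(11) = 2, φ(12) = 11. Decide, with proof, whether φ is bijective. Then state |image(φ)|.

The values 7, 6, 3, 10, 9, 12, 5, 8, 1, 4, 2, 11 are a permutation of {1, 2, 3, 4, 5, 6, 7, 8, 9, 10, 11, 12}: each element appears exactly once.
So φ is injective and surjective, hence bijective.
The image of φ is {1, 2, 3, 4, 5, 6, 7, 8, 9, 10, 11, 12}, which has 12 elements.

12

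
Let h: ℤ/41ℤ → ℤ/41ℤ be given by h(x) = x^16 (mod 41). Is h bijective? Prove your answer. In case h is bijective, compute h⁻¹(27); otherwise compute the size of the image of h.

6

h(1) = 1^16 = 1.
h(3): Repeated squaring mod 41: 3^1 ≡ 3, 3^2 ≡ 3² = 9, 3^4 ≡ 9² = 81 ≡ 40, 3^8 ≡ 40² = 1600 ≡ 1, 3^16 ≡ 1² = 1. So 3^16 ≡ 1 (mod 41).
So h(1) = h(3) = 1 while 1 ≠ 3, hence h is not injective, hence not bijective.
Since h is not bijective, we determine |image(h)|. Computing x^16 mod 41 for each x (by repeated squaring, reducing mod 41 at every step), the values h(0), h(1), …, h(40) are: 0, 1, 18, 1, 37, 37, 18, 16, 10, 1, 10, 10, 37, 18, 1, 37, 16, 10, 18, 16, 16, 16, 16, 18, 10, 16, 37, 1, 18, 37, 10, 10, 1, 10, 16, 18, 37, 37, 1, 18, 1.
The distinct values are {0, 1, 10, 16, 18, 37}; there are 6 of them.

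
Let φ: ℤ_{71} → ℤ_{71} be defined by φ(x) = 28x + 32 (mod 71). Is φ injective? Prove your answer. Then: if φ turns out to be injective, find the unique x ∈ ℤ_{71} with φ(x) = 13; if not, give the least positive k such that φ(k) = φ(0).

12

Suppose φ(a) = φ(b) in ℤ_{71}. Then 28a + 32 ≡ 28b + 32 (mod 71), hence 28(a − b) ≡ 0 (mod 71).
Since gcd(28, 71) = 1, 28 is invertible modulo 71, so a − b ≡ 0 (mod 71), i.e. a = b.
Thus φ is injective.
We now compute 28⁻¹ mod 71 explicitly. Euclid's algorithm: 71 = 2·28 + 15, 28 = 1·15 + 13, 15 = 1·13 + 2, 13 = 6·2 + 1; back-substituting gives 1 = 33·28 − 13·71, so 28⁻¹ ≡ 33 (mod 71).
Since φ is injective, we find φ⁻¹(13): we need 28x ≡ 13 − 32 ≡ 52 (mod 71). Using 28⁻¹ = 33: x ≡ 33·52 = 1716 = 24·71 + 12, so x = 12.
Check: φ(12) = 28·12 + 32 = 368 = 5·71 + 13 ≡ 13 (mod 71).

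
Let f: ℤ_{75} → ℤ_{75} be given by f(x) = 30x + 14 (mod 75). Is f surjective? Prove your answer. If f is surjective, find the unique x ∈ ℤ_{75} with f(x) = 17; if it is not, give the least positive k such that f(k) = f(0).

5

Since gcd(30, 75) = 15, we have 30x ≡ 0 (mod 15) for all x, so f(x) ≡ 14 (mod 15).
But 0 ≢ 14 (mod 15), so 0 ∈ ℤ_{75} has no preimage. Hence f is not surjective.
Since f is not surjective, we find the least positive k with f(k) = f(0): this means 30k ≡ 0 (mod 75), i.e. 75 ∣ 30k. Since gcd(30, 75) = 15, dividing through by 15 this holds exactly when 5 ∣ 2k, and as gcd(2, 5) = 1, exactly when 5 ∣ k.
The smallest positive such k is 5.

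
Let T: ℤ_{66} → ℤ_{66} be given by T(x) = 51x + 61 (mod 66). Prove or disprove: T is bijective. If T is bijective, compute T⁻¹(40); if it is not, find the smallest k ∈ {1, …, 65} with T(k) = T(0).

22

By definition, T is injective when T(u) = T(v) forces u = v.
We have gcd(51, 66) = 3 > 1. Taking u = 0 and v = 22: T(0) = 61 and T(22) = 51·22 + 61 = 1183 ≡ 61 (mod 66).
So T(0) = T(22) while 0 ≠ 22, so T is not injective, hence not bijective.
Since T is not bijective, we find the least positive k with T(k) = T(0): this means 51k ≡ 0 (mod 66), i.e. 66 ∣ 51k. Since gcd(51, 66) = 3, dividing through by 3 this holds exactly when 22 ∣ 17k, and as gcd(17, 22) = 1, exactly when 22 ∣ k.
The smallest positive such k is 22.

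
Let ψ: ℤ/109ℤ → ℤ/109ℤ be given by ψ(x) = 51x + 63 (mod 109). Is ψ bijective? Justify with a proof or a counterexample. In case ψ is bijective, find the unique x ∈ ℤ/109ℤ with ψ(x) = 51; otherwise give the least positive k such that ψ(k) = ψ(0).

By definition, injectivity means: for all s, t in the domain, ψ(s) = ψ(t) implies s = t.
If ψ(s) = ψ(t), then 51s ≡ 51t (mod 109). Because gcd(51, 109) = 1, we may cancel 51 to get s ≡ t (mod 109).
We now compute 51⁻¹ mod 109 explicitly. Euclid's algorithm: 109 = 2·51 + 7, 51 = 7·7 + 2, 7 = 3·2 + 1; back-substituting gives 1 = 62·51 − 29·109, so 51⁻¹ ≡ 62 (mod 109).
Then y ↦ 62(y − 63) is a two-sided inverse to ψ, so every y ∈ ℤ/109ℤ has a preimage.
Therefore ψ is bijective.
Since ψ is bijective, we find ψ⁻¹(51): we need 51x ≡ 51 − 63 ≡ 97 (mod 109). Using 51⁻¹ = 62: x ≡ 62·97 = 6014 = 55·109 + 19, so x = 19.
Check: ψ(19) = 51·19 + 63 = 1032 = 9·109 + 51 ≡ 51 (mod 109).

19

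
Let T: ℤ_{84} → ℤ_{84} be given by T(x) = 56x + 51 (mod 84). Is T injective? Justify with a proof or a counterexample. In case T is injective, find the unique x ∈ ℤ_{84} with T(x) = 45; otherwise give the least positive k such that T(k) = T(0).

3

We have gcd(56, 84) = 28 > 1. Taking a = 0 and b = 3: T(0) = 51 and T(3) = 56·3 + 51 = 219 ≡ 51 (mod 84).
So T(0) = T(3) while 0 ≠ 3, therefore T is not injective.
Since T is not injective, we find the least positive k with T(k) = T(0): this means 56k ≡ 0 (mod 84), i.e. 84 ∣ 56k. Since gcd(56, 84) = 28, dividing through by 28 this holds exactly when 3 ∣ 2k, and as gcd(2, 3) = 1, exactly when 3 ∣ k.
The smallest positive such k is 3.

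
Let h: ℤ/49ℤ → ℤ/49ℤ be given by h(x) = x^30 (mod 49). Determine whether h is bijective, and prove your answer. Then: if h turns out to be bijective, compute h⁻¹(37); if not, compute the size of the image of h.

8

h(3): Repeated squaring mod 49: 3^1 ≡ 3, 3^2 ≡ 3² = 9, 3^4 ≡ 9² = 81 ≡ 32, 3^8 ≡ 32² = 1024 ≡ 44, 3^16 ≡ 44² = 1936 ≡ 25. Since 30 = 16 + 8 + 4 + 2, 3^30 ≡ 25·44·32·9: 25·44 = 1100 ≡ 22, then 22·32 = 704 ≡ 18, then 18·9 = 162 ≡ 15. So 3^30 ≡ 15 (mod 49).
h(5): Repeated squaring mod 49: 5^1 ≡ 5, 5^2 ≡ 5² = 25, 5^4 ≡ 25² = 625 ≡ 37, 5^8 ≡ 37² = 1369 ≡ 46, 5^16 ≡ 46² = 2116 ≡ 9. Since 30 = 16 + 8 + 4 + 2, 5^30 ≡ 9·46·37·25: 9·46 = 414 ≡ 22, then 22·37 = 814 ≡ 30, then 30·25 = 750 ≡ 15. So 5^30 ≡ 15 (mod 49).
So h(3) = h(5) = 15 while 3 ≠ 5, so h is not injective, hence not bijective.
Since h is not bijective, we determine |image(h)|. Computing x^30 mod 49 for each x (by repeated squaring, reducing mod 49 at every step), the values h(0), h(1), …, h(48) are: 0, 1, 22, 15, 43, 15, 36, 0, 15, 29, 36, 22, 8, 22, 0, 29, 36, 8, 1, 1, 8, 0, 43, 43, 29, 29, 43, 43, 0, 8, 1, 1, 8, 36, 29, 0, 22, 8, 22, 36, 29, 15, 0, 36, 15, 43, 15, 22, 1.
The distinct values are {0, 1, 8, 15, 22, 29, 36, 43}; there are 8 of them.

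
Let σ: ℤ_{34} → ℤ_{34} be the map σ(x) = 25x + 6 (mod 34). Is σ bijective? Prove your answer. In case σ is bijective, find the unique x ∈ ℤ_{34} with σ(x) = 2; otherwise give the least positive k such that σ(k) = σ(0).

8

Suppose σ(u) = σ(v) in ℤ_{34}. Then 25u + 6 ≡ 25v + 6 (mod 34), thus 25(u − v) ≡ 0 (mod 34).
Since gcd(25, 34) = 1, 25 is invertible modulo 34, so u − v ≡ 0 (mod 34), i.e. u = v.
We now compute 25⁻¹ mod 34 explicitly. Euclid's algorithm: 34 = 1·25 + 9, 25 = 2·9 + 7, 9 = 1·7 + 2, 7 = 3·2 + 1; back-substituting gives 1 = 15·25 − 11·34, so 25⁻¹ ≡ 15 (mod 34).
Then y ↦ 15(y − 6) is a two-sided inverse to σ, so every y ∈ ℤ_{34} has a preimage.
Thus σ is bijective.
Since σ is bijective, we compute σ⁻¹(2): solve 25x + 6 ≡ 2 (mod 34), i.e. 25x ≡ 30 (mod 34).
Multiplying by 25⁻¹ = 15 gives x ≡ 15·30 = 450 = 13·34 + 8 ≡ 8 (mod 34).
Check: σ(8) = 25·8 + 6 = 206 = 6·34 + 2 ≡ 2 (mod 34).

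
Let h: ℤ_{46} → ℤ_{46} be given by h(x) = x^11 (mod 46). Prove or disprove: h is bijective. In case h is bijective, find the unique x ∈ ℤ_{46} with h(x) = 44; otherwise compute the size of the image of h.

6

h(1) = 1^11 = 1.
h(3): Repeated squaring mod 46: 3^1 ≡ 3, 3^2 ≡ 3² = 9, 3^4 ≡ 9² = 81 ≡ 35, 3^8 ≡ 35² = 1225 ≡ 29. Since 11 = 8 + 2 + 1, 3^11 ≡ 29·9·3: 29·9 = 261 ≡ 31, then 31·3 = 93 ≡ 1. So 3^11 ≡ 1 (mod 46).
So h(1) = h(3) = 1 while 1 ≠ 3, hence h is not injective, hence not bijective.
Since h is not bijective, we determine |image(h)|. Computing x^11 mod 46 for each x (by repeated squaring, reducing mod 46 at every step), the values h(0), h(1), …, h(45) are: 0, 1, 24, 1, 24, 45, 24, 45, 24, 1, 22, 45, 24, 1, 22, 45, 24, 45, 24, 45, 22, 45, 22, 23, 24, 1, 24, 1, 22, 1, 22, 1, 24, 45, 22, 1, 24, 45, 22, 1, 22, 1, 22, 45, 22, 45.
The distinct values are {0, 1, 22, 23, 24, 45}; there are 6 of them.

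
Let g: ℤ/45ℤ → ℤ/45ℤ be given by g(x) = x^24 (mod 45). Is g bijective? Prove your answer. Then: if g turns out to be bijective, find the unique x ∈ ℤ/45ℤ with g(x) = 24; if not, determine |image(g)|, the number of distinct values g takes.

g(1) = 1^24 = 1.
g(2): Repeated squaring mod 45: 2^1 ≡ 2, 2^2 ≡ 2² = 4, 2^4 ≡ 4² = 16, 2^8 ≡ 16² = 256 ≡ 31, 2^16 ≡ 31² = 961 ≡ 16. Since 24 = 16 + 8, 2^24 ≡ 16·31: 16·31 = 496 ≡ 1. So 2^24 ≡ 1 (mod 45).
So g(1) = g(2) = 1 while 1 ≠ 2, therefore g is not injective, hence not bijective.
Since g is not bijective, we determine |image(g)|. Computing x^24 mod 45 for each x (by repeated squaring, reducing mod 45 at every step), the values g(0), g(1), …, g(44) are: 0, 1, 1, 36, 1, 10, 36, 1, 1, 36, 10, 1, 36, 1, 1, 0, 1, 1, 36, 1, 10, 36, 1, 1, 36, 10, 1, 36, 1, 1, 0, 1, 1, 36, 1, 10, 36, 1, 1, 36, 10, 1, 36, 1, 1.
The distinct values are {0, 1, 10, 36}; there are 4 of them.

4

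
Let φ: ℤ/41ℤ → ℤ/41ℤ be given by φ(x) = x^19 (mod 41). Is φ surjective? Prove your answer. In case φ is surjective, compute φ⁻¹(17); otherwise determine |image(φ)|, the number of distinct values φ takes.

Since 41 is prime, the nonzero elements of ℤ/41ℤ form a cyclic group of order 40.
As gcd(19, 40) = 1, raising to the 19th power is a bijection on this group: if x_1^19 ≡ x_2^19 then (x_1x_2^{−1})^19 = 1, and the only element of order dividing gcd(19, 40) = 1 is 1, so x_1 = x_2.
With φ(0) = 0 this makes φ injective on all of ℤ/41ℤ, hence bijective (finite equal-size domain and codomain). In particular φ is surjective.
Since φ is surjective, we find the preimage of 17. The inverse of x ↦ x^19 on (ℤ/41ℤ)^× is x ↦ x^19, because 19·19 = 361 = 9·40 + 1 ≡ 1 (mod 40) and x^{40} = 1 for x ≠ 0 (Fermat). So φ⁻¹(17) = 17^19 mod 41.
Repeated squaring mod 41: 17^1 ≡ 17, 17^2 ≡ 17² = 289 ≡ 2, 17^4 ≡ 2² = 4, 17^8 ≡ 4² = 16, 17^16 ≡ 16² = 256 ≡ 10. Since 19 = 16 + 2 + 1, 17^19 ≡ 10·2·17: 10·2 = 20, then 20·17 = 340 ≡ 12. So 17^19 ≡ 12 (mod 41).
Hence φ⁻¹(17) = 12.

12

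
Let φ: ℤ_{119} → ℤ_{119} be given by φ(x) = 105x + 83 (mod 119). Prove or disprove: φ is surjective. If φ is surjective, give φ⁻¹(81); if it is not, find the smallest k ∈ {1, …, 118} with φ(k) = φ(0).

17

Recall: surjectivity means every element of the codomain has a preimage under φ.
Since gcd(105, 119) = 7, we have 105x ≡ 0 (mod 7) for all x, so φ(x) ≡ 6 (mod 7).
But 0 ≢ 6 (mod 7), so 0 ∈ ℤ_{119} has no preimage. Therefore φ is not surjective.
Since φ is not surjective, we find the least positive k with φ(k) = φ(0): this means 105k ≡ 0 (mod 119), i.e. 119 ∣ 105k. Since gcd(105, 119) = 7, dividing through by 7 this holds exactly when 17 ∣ 15k, and as gcd(15, 17) = 1, exactly when 17 ∣ k.
The smallest positive such k is 17.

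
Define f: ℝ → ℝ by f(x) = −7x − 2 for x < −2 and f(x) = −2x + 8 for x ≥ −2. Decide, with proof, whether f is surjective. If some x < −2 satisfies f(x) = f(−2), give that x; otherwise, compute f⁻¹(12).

-2

Both pieces are strictly decreasing (slopes −7 and −2), so each is injective on its own interval.
The left piece maps (−∞, −2) onto (12, ∞); the right piece maps [−2, ∞) onto (−∞, 12].
These images together cover ℝ, so f is surjective.
Because the two images are disjoint, no x < −2 has f(x) = f(−2), so we compute f⁻¹(12): 12 lies in (−∞, 12], so solve −2x + 8 = 12: x = (12 − 8)/(−2) = −2.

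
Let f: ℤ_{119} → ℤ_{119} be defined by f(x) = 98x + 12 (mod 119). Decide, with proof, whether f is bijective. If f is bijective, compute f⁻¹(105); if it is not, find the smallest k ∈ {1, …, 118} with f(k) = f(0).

We have gcd(98, 119) = 7 > 1. Taking s = 0 and t = 17: f(0) = 12 and f(17) = 98·17 + 12 = 1678 ≡ 12 (mod 119).
So f(0) = f(17) while 0 ≠ 17, thus f is not injective, hence not bijective.
Since f is not bijective, we find the least positive k with f(k) = f(0): this means 98k ≡ 0 (mod 119), i.e. 119 ∣ 98k. Since gcd(98, 119) = 7, dividing through by 7 this holds exactly when 17 ∣ 14k, and as gcd(14, 17) = 1, exactly when 17 ∣ k.
The smallest positive such k is 17.

17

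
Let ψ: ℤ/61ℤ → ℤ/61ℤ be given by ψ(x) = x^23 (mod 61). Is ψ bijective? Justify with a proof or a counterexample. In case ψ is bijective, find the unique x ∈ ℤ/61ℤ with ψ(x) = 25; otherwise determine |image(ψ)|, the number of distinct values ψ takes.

15

Since 61 is prime, the nonzero elements of ℤ/61ℤ form a cyclic group of order 60.
As gcd(23, 60) = 1, raising to the 23rd power is a bijection on this group: if x_1^23 ≡ x_2^23 then (x_1x_2^{−1})^23 = 1, and the only element of order dividing gcd(23, 60) = 1 is 1, so x_1 = x_2.
With ψ(0) = 0 this makes ψ injective on all of ℤ/61ℤ, hence bijective (finite equal-size domain and codomain). In particular ψ is bijective.
Since ψ is bijective, we find the preimage of 25. The inverse of x ↦ x^23 on (ℤ/61ℤ)^× is x ↦ x^47, because 23·47 = 1081 = 18·60 + 1 ≡ 1 (mod 60) and x^{60} = 1 for x ≠ 0 (Fermat). So ψ⁻¹(25) = 25^47 mod 61.
Repeated squaring mod 61: 25^1 ≡ 25, 25^2 ≡ 25² = 625 ≡ 15, 25^4 ≡ 15² = 225 ≡ 42, 25^8 ≡ 42² = 1764 ≡ 56, 25^16 ≡ 56² = 3136 ≡ 25, 25^32 ≡ 25² = 625 ≡ 15. Since 47 = 32 + 8 + 4 + 2 + 1, 25^47 ≡ 15·56·42·15·25: 15·56 = 840 ≡ 47, then 47·42 = 1974 ≡ 22, then 22·15 = 330 ≡ 25, then 25·25 = 625 ≡ 15. So 25^47 ≡ 15 (mod 61).
Hence ψ⁻¹(25) = 15.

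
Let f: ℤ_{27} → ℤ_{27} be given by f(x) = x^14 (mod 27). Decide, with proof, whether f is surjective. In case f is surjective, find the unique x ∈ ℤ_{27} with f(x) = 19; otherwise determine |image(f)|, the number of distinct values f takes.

f(0) = 0^14 = 0.
f(3): Repeated squaring mod 27: 3^1 ≡ 3, 3^2 ≡ 3² = 9, 3^4 ≡ 9² = 81 ≡ 0, 3^8 ≡ 0² = 0. Since 14 = 8 + 4 + 2, 3^14 ≡ 0·0·9: 0·0 = 0, then 0·9 = 0. So 3^14 ≡ 0 (mod 27).
So f(0) = f(3) = 0 while 0 ≠ 3, hence f is not injective.
A non-injective map from the 27-element set ℤ_{27} to itself takes at most 26 distinct values, so it cannot be surjective. Therefore f is not surjective.
Since f is not surjective, we determine |image(f)|. Computing x^14 mod 27 for each x (by repeated squaring, reducing mod 27 at every step), the values f(0), f(1), …, f(26) are: 0, 1, 22, 0, 25, 7, 0, 13, 10, 0, 19, 4, 0, 16, 16, 0, 4, 19, 0, 10, 13, 0, 7, 25, 0, 22, 1.
The distinct values are {0, 1, 4, 7, 10, 13, 16, 19, 22, 25}; there are 10 of them.

10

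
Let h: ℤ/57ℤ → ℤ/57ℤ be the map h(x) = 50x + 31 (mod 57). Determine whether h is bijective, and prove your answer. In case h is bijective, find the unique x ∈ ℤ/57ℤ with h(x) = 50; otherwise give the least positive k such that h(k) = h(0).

38

Suppose h(s) = h(t) in ℤ/57ℤ. Then 50s + 31 ≡ 50t + 31 (mod 57), so 50(s − t) ≡ 0 (mod 57).
Since gcd(50, 57) = 1, 50 is invertible modulo 57, hence s − t ≡ 0 (mod 57), i.e. s = t.
We now compute 50⁻¹ mod 57 explicitly. Euclid's algorithm: 57 = 1·50 + 7, 50 = 7·7 + 1; back-substituting gives 1 = 8·50 − 7·57, so 50⁻¹ ≡ 8 (mod 57).
For any y ∈ ℤ/57ℤ, x = 8(y − 31) mod 57 satisfies h(x) = 50·8(y − 31) + 31 ≡ y (since 50·8 ≡ 1 mod 57). So every y has a preimage.
Thus h is bijective.
Since h is bijective, we compute h⁻¹(50): solve 50x + 31 ≡ 50 (mod 57), i.e. 50x ≡ 19 (mod 57).
Multiplying by 50⁻¹ = 8 gives x ≡ 8·19 = 152 = 2·57 + 38 ≡ 38 (mod 57).
Check: h(38) = 50·38 + 31 = 1931 = 33·57 + 50 ≡ 50 (mod 57).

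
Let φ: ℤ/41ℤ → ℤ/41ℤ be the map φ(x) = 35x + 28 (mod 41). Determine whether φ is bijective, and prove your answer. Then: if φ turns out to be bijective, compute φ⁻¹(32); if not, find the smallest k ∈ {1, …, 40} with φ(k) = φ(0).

13

If φ(s) = φ(t), then 35s ≡ 35t (mod 41). Because gcd(35, 41) = 1, we may cancel 35 to get s ≡ t (mod 41).
We now compute 35⁻¹ mod 41 explicitly. Euclid's algorithm: 41 = 1·35 + 6, 35 = 5·6 + 5, 6 = 1·5 + 1; back-substituting gives 1 = 34·35 − 29·41, so 35⁻¹ ≡ 34 (mod 41).
For any y ∈ ℤ/41ℤ, x = 34(y − 28) mod 41 satisfies φ(x) = 35·34(y − 28) + 28 ≡ y (since 35·34 ≡ 1 mod 41). So every y has a preimage.
Hence φ is bijective.
Since φ is bijective, we find φ⁻¹(32): we need 35x ≡ 32 − 28 ≡ 4 (mod 41). Using 35⁻¹ = 34: x ≡ 34·4 = 136 = 3·41 + 13, so x = 13.
Check: φ(13) = 35·13 + 28 = 483 = 11·41 + 32 ≡ 32 (mod 41).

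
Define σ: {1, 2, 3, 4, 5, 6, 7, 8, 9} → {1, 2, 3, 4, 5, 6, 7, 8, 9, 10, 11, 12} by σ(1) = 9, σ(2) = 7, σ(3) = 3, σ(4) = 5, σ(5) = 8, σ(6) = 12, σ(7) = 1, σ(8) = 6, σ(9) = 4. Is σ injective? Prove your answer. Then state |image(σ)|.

The values σ(1), …, σ(9) are 9, 7, 3, 5, 8, 12, 1, 6, 4 — all distinct.
So σ(s) = σ(t) only when s = t, and σ is injective.
The image of σ is {1, 3, 4, 5, 6, 7, 8, 9, 12}, which has 9 elements.

9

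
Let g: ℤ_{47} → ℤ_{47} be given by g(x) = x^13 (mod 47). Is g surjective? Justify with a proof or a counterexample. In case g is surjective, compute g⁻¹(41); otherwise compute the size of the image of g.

Since 47 is prime, the nonzero elements of ℤ_{47} form a cyclic group of order 46.
As gcd(13, 46) = 1, raising to the 13th power is a bijection on this group: if a^13 ≡ b^13 then (ab^{−1})^13 = 1, and the only element of order dividing gcd(13, 46) = 1 is 1, so a = b.
With g(0) = 0 this makes g injective on all of ℤ_{47}, hence bijective (finite equal-size domain and codomain). In particular g is surjective.
Since g is surjective, we find the preimage of 41. The inverse of x ↦ x^13 on (ℤ_{47})^× is x ↦ x^39, because 13·39 = 507 = 11·46 + 1 ≡ 1 (mod 46) and x^{46} = 1 for x ≠ 0 (Fermat). So g⁻¹(41) = 41^39 mod 47.
Repeated squaring mod 47: 41^1 ≡ 41, 41^2 ≡ 41² = 1681 ≡ 36, 41^4 ≡ 36² = 1296 ≡ 27, 41^8 ≡ 27² = 729 ≡ 24, 41^16 ≡ 24² = 576 ≡ 12, 41^32 ≡ 12² = 144 ≡ 3. Since 39 = 32 + 4 + 2 + 1, 41^39 ≡ 3·27·36·41: 3·27 = 81 ≡ 34, then 34·36 = 1224 ≡ 2, then 2·41 = 82 ≡ 35. So 41^39 ≡ 35 (mod 47).
Hence g⁻¹(41) = 35.

35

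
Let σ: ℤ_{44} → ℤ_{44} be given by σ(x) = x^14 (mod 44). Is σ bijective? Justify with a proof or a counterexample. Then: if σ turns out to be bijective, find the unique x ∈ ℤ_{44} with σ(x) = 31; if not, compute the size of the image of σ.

12

σ(10): Repeated squaring mod 44: 10^1 ≡ 10, 10^2 ≡ 10² = 100 ≡ 12, 10^4 ≡ 12² = 144 ≡ 12, 10^8 ≡ 12² = 144 ≡ 12. Since 14 = 8 + 4 + 2, 10^14 ≡ 12·12·12: 12·12 = 144 ≡ 12, then 12·12 = 144 ≡ 12. So 10^14 ≡ 12 (mod 44).
σ(12): Repeated squaring mod 44: 12^1 ≡ 12, 12^2 ≡ 12² = 144 ≡ 12, 12^4 ≡ 12² = 144 ≡ 12, 12^8 ≡ 12² = 144 ≡ 12. Since 14 = 8 + 4 + 2, 12^14 ≡ 12·12·12: 12·12 = 144 ≡ 12, then 12·12 = 144 ≡ 12. So 12^14 ≡ 12 (mod 44).
So σ(10) = σ(12) = 12 while 10 ≠ 12, hence σ is not injective, hence not bijective.
Since σ is not bijective, we determine |image(σ)|. Computing x^14 mod 44 for each x (by repeated squaring, reducing mod 44 at every step), the values σ(0), σ(1), …, σ(43) are: 0, 1, 16, 37, 36, 9, 20, 25, 4, 5, 12, 33, 12, 5, 4, 25, 20, 9, 36, 37, 16, 1, 0, 1, 16, 37, 36, 9, 20, 25, 4, 5, 12, 33, 12, 5, 4, 25, 20, 9, 36, 37, 16, 1.
The distinct values are {0, 1, 4, 5, 9, 12, 16, 20, 25, 33, 36, 37}; there are 12 of them.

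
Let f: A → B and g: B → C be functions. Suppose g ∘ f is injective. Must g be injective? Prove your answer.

No. Take A = {1, 2, 3}, B = {1, 2, 3, 4, 5, 6}, C = {1, 2, 3, 4, 5, 6}, f(a) = a for each a ∈ A, and g(b) = 5 if b ∈ {5, 6} else g(b) = b.
Then g ∘ f = f is injective (A ⊂ B and f is the inclusion), but g(5) = g(6) = 5 with 5 ≠ 6, so g is not injective.

not injective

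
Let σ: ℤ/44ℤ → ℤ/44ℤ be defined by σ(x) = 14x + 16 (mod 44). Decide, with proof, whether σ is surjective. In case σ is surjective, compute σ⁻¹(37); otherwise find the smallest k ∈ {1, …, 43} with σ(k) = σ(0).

Since gcd(14, 44) = 2, we have 14x ≡ 0 (mod 2) for all x, so σ(x) ≡ 0 (mod 2).
But 1 ≢ 0 (mod 2), so 1 ∈ ℤ/44ℤ has no preimage. Hence σ is not surjective.
Since σ is not surjective, we find the least positive k with σ(k) = σ(0): this means 14k ≡ 0 (mod 44), i.e. 44 ∣ 14k. Since gcd(14, 44) = 2, dividing through by 2 this holds exactly when 22 ∣ 7k, and as gcd(7, 22) = 1, exactly when 22 ∣ k.
The smallest positive such k is 22.

22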